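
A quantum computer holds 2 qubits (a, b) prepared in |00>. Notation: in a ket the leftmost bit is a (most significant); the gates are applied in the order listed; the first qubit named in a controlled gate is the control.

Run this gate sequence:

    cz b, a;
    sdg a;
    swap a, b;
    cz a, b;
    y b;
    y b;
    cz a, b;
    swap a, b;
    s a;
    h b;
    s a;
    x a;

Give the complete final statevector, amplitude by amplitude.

The final amplitudes are 0 on |00>, 0 on |01>, sqrt(2)/2 on |10>, sqrt(2)/2 on |11>.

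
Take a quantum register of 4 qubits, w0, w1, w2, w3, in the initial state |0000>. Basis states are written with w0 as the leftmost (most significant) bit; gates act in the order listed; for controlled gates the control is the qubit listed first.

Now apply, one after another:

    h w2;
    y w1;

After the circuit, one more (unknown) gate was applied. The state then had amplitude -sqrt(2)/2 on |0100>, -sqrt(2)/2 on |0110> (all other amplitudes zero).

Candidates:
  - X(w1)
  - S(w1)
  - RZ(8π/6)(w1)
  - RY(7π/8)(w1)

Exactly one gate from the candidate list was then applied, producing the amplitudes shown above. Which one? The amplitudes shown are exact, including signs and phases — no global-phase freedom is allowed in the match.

The unique candidate consistent with the amplitudes is S(w1).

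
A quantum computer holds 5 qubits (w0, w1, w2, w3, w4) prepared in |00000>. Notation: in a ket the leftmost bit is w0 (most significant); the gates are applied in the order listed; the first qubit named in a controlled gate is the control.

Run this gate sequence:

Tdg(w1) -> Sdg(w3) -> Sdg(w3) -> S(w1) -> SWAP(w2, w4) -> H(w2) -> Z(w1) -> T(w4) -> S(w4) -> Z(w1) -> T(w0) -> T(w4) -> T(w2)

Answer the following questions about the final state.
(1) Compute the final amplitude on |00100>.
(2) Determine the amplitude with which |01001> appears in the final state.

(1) The final state's coefficient on |00100> equals sqrt(2)*exp(I*pi/4)/2.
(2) The amplitude on |01001> is 0.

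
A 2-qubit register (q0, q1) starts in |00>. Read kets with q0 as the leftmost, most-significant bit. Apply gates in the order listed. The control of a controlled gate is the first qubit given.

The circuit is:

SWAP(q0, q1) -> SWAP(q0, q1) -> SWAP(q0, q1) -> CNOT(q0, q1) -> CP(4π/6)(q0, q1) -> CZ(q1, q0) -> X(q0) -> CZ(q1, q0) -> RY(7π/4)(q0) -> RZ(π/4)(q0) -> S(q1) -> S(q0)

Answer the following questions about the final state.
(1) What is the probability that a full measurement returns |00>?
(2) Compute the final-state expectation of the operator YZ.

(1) Outcome |00> occurs with probability 1/2 - sqrt(2)/4. Key observation: gates 2-3 undo each other exactly, leaving only the rest of the circuit to track.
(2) The observable YZ averages to 1/2.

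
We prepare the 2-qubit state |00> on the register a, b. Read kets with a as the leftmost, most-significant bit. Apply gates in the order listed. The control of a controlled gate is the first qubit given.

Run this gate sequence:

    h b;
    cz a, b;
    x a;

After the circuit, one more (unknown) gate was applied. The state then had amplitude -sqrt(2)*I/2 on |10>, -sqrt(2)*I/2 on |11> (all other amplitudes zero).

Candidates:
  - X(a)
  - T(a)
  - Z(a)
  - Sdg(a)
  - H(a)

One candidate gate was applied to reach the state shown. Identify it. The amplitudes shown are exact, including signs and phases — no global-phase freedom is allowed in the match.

The unique candidate consistent with the amplitudes is Sdg(a).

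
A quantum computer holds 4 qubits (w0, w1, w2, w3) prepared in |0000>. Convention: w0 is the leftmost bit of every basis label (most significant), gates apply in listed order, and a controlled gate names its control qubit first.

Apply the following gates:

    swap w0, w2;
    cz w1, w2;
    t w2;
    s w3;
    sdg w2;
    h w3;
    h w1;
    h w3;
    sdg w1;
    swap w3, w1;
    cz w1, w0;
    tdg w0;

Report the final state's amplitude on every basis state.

The final amplitudes are sqrt(2)/2 on |0000>, -sqrt(2)*I/2 on |0001>, and 0 on every other basis state.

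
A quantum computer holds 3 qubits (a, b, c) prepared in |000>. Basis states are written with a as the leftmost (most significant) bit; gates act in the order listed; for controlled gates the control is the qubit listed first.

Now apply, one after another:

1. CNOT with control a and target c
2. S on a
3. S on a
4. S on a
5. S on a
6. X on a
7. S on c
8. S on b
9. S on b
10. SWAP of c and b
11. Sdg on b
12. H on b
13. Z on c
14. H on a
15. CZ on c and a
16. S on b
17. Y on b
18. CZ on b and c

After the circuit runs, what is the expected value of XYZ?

The observable XYZ averages to -1. Key observation: the block from step 2 through step 5 cancels to the identity and can be dropped.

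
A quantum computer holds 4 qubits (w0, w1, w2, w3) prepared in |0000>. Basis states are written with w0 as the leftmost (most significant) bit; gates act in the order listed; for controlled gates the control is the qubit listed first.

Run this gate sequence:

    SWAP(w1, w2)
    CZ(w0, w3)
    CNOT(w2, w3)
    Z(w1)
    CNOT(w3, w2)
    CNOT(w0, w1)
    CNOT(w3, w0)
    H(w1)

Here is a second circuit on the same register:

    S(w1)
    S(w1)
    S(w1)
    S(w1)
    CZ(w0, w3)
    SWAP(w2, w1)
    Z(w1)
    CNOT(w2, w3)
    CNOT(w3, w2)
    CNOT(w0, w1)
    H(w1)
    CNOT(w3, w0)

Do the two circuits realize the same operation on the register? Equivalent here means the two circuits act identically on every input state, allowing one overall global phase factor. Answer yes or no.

Yes — the two circuits implement the same unitary up to a global phase.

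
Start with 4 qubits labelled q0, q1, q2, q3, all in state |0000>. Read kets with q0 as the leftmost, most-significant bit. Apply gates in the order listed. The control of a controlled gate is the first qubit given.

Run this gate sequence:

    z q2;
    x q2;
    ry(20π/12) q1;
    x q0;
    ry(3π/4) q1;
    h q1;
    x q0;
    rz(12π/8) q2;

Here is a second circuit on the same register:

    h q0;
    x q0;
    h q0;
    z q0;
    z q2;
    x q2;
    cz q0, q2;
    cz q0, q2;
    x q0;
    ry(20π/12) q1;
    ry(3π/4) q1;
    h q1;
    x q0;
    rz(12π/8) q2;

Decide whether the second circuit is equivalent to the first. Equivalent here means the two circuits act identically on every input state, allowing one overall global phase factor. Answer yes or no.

Yes: on every input state the two circuits agree up to one overall phase factor.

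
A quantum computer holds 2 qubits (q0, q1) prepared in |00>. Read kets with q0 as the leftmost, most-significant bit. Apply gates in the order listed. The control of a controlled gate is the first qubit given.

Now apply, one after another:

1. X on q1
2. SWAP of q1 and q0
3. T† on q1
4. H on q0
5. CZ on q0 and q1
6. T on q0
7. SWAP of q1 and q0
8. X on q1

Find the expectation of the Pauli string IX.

The expectation value of IX is -sqrt(2)/2.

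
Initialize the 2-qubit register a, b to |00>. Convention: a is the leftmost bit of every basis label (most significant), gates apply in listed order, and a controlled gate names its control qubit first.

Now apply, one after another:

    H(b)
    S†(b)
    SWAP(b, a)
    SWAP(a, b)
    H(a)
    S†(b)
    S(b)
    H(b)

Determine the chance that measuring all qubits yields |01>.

Outcome |01> occurs with probability 1/4.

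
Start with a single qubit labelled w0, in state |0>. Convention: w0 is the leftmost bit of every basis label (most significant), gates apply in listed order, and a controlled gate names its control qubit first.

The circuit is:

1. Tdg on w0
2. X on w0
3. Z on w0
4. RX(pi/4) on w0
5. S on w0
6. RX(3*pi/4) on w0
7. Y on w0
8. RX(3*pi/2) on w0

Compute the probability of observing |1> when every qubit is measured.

The probability of measuring |1> is 3/4.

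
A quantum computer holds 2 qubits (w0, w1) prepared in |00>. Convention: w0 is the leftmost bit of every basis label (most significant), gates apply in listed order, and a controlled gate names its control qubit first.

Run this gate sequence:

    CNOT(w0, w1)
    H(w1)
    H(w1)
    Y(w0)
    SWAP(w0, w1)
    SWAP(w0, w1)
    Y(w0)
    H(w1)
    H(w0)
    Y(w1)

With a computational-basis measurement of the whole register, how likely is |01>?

A full measurement returns |01> with probability 1/4.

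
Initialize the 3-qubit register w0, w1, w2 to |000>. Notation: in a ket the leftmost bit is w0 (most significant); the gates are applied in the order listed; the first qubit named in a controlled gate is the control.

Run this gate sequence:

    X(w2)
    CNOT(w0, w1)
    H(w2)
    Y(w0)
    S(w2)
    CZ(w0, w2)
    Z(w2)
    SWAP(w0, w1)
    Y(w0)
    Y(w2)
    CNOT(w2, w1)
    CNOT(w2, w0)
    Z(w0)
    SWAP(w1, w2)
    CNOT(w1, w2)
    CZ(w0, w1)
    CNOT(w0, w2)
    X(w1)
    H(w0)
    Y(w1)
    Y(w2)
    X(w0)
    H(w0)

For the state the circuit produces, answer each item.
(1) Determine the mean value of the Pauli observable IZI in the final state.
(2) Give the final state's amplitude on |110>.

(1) The expectation value of IZI is 0.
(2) The amplitude on |110> is 0.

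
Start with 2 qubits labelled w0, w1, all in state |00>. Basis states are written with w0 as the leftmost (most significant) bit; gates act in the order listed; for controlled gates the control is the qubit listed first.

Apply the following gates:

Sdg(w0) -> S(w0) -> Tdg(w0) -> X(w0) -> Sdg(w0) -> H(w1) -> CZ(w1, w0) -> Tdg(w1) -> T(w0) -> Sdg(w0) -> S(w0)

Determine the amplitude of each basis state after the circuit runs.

The resulting statevector has amplitude 0 on |00>, 0 on |01>, -sqrt(2)*exp(3*I*pi/4)/2 on |10>, sqrt(2)*I/2 on |11>.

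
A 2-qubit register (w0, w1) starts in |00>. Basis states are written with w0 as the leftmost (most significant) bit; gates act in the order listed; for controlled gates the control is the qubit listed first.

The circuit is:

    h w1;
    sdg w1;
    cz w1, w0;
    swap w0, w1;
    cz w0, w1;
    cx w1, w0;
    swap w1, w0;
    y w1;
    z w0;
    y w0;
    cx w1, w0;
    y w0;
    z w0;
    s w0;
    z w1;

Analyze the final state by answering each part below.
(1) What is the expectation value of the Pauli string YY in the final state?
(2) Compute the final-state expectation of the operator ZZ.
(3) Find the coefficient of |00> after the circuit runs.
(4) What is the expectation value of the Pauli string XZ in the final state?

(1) The expectation value of YY is 1.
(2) In the final state, ZZ has expectation 1.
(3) The final state's coefficient on |00> equals -sqrt(2)/2.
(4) The expectation value of XZ is 0.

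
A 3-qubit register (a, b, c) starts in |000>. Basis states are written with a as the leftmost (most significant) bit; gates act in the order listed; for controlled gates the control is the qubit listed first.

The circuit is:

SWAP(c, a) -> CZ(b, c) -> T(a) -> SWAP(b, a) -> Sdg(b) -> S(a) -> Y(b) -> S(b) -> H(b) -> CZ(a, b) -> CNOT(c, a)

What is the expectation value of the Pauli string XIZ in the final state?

In the final state, XIZ has expectation 0.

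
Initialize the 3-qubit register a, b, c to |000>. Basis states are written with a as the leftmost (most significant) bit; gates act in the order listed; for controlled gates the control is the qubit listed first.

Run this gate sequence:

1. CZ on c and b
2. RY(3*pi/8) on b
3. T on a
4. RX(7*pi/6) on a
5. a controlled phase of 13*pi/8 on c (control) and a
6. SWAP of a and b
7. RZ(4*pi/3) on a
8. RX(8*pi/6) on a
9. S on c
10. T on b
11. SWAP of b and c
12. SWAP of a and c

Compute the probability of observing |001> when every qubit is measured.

Outcome |001> occurs with probability -sqrt(3)/8 - 3*sqrt(sqrt(2) + 2)/32 - sqrt(6 - 3*sqrt(2))/32 + sqrt(2 - sqrt(2))/16 + 3*sqrt(3*sqrt(2) + 6)/64 + 1/4.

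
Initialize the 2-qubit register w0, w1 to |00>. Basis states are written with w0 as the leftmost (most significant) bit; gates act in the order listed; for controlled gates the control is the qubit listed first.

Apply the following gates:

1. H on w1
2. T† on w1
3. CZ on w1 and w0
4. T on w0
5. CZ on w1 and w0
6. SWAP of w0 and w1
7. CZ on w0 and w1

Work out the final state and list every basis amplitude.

The resulting statevector has amplitude sqrt(2)/2 on |00>, 0 on |01>, -sqrt(2)*exp(3*I*pi/4)/2 on |10>, 0 on |11>.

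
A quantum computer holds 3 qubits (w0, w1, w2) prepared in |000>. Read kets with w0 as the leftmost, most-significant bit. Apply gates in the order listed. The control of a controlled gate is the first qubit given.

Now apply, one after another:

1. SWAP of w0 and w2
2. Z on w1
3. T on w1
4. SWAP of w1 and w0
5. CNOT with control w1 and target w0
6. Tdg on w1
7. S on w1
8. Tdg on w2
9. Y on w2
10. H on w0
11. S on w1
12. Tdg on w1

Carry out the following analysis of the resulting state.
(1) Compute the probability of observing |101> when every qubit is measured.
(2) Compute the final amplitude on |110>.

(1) A full measurement returns |101> with probability 1/2.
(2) |110> carries amplitude 0 in the final state.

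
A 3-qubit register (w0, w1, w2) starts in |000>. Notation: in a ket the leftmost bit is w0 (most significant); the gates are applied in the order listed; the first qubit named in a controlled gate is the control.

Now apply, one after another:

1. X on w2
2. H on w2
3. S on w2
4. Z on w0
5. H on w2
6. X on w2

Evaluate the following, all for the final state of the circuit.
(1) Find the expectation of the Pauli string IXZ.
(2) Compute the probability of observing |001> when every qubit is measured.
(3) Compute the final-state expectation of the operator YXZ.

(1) The expectation value of IXZ is 0.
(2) A full measurement returns |001> with probability 1/2.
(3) The observable YXZ averages to 0.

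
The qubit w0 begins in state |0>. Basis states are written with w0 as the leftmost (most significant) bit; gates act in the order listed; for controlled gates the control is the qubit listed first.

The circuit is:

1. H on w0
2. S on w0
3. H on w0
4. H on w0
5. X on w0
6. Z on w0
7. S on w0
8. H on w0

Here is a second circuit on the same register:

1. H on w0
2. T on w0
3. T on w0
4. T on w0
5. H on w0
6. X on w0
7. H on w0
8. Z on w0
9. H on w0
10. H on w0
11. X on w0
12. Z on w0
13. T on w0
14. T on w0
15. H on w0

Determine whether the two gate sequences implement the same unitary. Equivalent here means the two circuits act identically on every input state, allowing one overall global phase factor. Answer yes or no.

No: there is an input state on which the two circuits produce genuinely different outputs (not merely differing by a phase).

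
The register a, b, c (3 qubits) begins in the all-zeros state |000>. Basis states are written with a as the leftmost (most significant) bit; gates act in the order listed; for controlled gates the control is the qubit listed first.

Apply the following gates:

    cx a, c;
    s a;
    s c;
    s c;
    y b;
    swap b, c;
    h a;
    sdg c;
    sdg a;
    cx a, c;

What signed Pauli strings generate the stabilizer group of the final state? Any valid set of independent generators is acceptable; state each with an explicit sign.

One valid set of independent stabilizer generators is +XIY, -ZIZ, +IZI (any independent generating set of the same group is equally correct).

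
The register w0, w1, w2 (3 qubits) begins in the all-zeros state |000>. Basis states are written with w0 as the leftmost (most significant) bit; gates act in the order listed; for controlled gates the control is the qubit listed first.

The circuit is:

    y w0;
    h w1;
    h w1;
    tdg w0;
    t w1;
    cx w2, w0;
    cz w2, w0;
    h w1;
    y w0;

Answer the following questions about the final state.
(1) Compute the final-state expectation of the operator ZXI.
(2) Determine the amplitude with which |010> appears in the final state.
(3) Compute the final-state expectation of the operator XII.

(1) The observable ZXI averages to 1.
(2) The final state's coefficient on |010> equals -sqrt(2)*exp(3*I*pi/4)/2.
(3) In the final state, XII has expectation 0.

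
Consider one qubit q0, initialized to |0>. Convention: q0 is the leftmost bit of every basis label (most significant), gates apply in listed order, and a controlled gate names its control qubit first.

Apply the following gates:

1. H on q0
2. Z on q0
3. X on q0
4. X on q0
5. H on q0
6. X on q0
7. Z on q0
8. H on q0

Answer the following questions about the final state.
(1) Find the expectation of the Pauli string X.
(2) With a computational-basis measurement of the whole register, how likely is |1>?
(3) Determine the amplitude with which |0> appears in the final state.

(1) In the final state, X has expectation 1.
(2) The probability of measuring |1> is 1/2.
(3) |0> carries amplitude sqrt(2)/2 in the final state.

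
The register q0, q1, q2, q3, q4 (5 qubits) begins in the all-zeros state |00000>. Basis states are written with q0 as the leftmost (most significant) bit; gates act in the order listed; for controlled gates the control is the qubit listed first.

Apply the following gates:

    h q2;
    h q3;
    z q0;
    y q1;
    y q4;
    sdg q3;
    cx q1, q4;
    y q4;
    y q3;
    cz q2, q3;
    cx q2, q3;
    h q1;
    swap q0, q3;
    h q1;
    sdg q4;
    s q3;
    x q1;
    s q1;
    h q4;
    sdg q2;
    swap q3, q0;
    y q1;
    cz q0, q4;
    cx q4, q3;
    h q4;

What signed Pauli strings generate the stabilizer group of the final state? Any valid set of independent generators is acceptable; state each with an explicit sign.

One valid set of independent stabilizer generators is +IIXII, -IIIXZ, -IIIZY, +ZIIII, -IZIII (any independent generating set of the same group is equally correct).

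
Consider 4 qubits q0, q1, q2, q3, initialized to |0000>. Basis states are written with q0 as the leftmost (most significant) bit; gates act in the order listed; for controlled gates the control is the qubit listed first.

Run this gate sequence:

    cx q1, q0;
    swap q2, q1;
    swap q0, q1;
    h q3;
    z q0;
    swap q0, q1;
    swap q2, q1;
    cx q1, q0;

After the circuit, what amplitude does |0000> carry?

The final state's coefficient on |0000> equals sqrt(2)/2.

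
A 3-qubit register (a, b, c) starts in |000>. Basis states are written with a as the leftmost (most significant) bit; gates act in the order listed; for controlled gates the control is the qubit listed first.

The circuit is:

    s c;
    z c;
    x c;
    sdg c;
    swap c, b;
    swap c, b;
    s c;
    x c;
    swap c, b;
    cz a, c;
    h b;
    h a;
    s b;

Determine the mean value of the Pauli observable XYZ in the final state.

The expectation value of XYZ is 1. Key observation: gates 3-8 undo each other exactly, leaving only the rest of the circuit to track.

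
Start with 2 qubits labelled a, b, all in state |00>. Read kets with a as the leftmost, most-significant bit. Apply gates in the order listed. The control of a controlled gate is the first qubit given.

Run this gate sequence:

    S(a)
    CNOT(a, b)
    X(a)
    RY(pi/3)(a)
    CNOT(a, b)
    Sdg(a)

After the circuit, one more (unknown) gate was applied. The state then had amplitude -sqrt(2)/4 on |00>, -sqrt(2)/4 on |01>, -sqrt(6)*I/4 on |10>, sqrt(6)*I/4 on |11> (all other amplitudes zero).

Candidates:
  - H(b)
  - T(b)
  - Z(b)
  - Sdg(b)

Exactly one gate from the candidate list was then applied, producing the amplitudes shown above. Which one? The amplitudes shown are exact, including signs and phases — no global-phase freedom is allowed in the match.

The unique candidate consistent with the amplitudes is H(b).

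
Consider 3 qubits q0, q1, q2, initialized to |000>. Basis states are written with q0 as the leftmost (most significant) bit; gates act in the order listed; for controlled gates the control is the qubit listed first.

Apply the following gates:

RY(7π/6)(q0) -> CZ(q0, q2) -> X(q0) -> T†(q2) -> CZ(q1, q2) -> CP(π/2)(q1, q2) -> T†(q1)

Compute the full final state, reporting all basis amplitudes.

After the circuit, the state carries amplitude sqrt(2)/4 + sqrt(6)/4 on |000>, -sqrt(6)/4 + sqrt(2)/4 on |100>, and 0 on every other basis state.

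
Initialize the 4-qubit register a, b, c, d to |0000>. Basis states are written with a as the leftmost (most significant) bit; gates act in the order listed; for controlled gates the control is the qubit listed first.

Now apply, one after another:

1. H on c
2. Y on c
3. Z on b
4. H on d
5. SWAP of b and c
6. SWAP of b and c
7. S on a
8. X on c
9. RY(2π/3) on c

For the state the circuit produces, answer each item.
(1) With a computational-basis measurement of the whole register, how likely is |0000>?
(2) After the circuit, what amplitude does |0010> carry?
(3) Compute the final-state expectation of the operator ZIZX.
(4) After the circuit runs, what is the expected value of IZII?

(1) A full measurement returns |0000> with probability sqrt(3)/8 + 1/4. Key observation: gates 5-6 undo each other exactly, leaving only the rest of the circuit to track.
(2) The final state's coefficient on |0010> equals I*(-1 + sqrt(3))/4.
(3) The expectation value of ZIZX is sqrt(3)/2.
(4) The expectation value of IZII is 1.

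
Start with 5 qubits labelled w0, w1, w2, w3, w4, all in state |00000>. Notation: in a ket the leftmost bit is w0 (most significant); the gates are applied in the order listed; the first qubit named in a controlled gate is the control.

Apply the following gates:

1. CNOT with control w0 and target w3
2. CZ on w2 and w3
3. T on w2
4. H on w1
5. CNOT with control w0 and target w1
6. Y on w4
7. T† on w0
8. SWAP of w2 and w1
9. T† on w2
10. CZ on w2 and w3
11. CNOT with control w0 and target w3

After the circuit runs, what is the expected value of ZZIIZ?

The observable ZZIIZ averages to -1.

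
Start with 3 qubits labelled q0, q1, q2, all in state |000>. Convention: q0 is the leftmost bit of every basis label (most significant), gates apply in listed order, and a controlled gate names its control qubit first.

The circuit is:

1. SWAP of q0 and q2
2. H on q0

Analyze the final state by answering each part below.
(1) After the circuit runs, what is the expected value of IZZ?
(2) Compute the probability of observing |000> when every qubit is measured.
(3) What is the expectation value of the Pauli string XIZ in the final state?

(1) The observable IZZ averages to 1.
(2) A full measurement returns |000> with probability 1/2.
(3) The expectation value of XIZ is 1.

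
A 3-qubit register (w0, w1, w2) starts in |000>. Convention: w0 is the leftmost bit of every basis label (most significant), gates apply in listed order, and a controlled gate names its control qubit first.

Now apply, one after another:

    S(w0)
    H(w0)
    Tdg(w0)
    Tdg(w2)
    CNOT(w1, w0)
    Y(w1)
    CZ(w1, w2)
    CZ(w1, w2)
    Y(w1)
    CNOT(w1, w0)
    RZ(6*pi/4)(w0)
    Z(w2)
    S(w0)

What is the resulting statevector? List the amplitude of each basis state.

After the circuit, the state carries amplitude -sqrt(2)*exp(I*pi/4)/2 on |000>, -sqrt(2)/2 on |100>, and 0 on every other basis state. Key observation: the block from step 5 through step 10 cancels to the identity and can be dropped.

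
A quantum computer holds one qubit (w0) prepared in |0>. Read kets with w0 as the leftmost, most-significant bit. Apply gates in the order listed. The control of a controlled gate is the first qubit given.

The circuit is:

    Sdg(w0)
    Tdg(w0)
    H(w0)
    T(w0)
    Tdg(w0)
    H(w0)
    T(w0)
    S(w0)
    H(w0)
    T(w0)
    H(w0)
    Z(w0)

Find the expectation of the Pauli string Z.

The expectation value of Z is sqrt(2)/2. Key observation: gates 1-8 undo each other exactly, leaving only the rest of the circuit to track.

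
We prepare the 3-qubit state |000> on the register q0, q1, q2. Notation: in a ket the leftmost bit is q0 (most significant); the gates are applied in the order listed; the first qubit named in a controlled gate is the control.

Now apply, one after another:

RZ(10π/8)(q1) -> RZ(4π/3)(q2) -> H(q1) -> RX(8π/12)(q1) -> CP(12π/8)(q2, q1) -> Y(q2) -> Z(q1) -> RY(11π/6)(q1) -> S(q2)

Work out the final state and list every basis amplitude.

The final amplitudes are exp(17*I*pi/24)/4 + sqrt(3)*exp(5*I*pi/24)/4 on |001>, (-3 - sqrt(3)*I)*exp(5*I*pi/24)/4 on |011>, and 0 on every other basis state.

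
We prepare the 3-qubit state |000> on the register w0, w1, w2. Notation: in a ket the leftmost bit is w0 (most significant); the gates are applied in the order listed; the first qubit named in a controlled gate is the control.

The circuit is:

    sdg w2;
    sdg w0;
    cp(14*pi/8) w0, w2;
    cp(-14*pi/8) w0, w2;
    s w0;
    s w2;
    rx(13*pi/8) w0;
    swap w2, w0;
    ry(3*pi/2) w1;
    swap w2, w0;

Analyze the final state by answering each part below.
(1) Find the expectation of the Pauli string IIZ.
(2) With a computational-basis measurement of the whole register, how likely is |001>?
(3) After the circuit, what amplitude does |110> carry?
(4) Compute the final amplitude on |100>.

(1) The observable IIZ averages to 1. Key observation: steps 1-6 multiply out to the identity, so the circuit reduces to the remaining gates.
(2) The probability of measuring |001> is 0.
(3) |110> carries amplitude -sqrt(2)*I*sin(3*pi/16)/2 in the final state.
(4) The amplitude on |100> is sqrt(2)*I*sin(3*pi/16)/2.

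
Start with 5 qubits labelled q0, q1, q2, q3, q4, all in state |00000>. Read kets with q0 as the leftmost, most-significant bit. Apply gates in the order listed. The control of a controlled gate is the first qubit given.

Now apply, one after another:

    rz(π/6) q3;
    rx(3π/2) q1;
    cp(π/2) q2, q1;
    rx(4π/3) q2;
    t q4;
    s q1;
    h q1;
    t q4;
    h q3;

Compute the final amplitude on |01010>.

The final state's coefficient on |01010> equals -sqrt(2)*exp(11*I*pi/12)/4.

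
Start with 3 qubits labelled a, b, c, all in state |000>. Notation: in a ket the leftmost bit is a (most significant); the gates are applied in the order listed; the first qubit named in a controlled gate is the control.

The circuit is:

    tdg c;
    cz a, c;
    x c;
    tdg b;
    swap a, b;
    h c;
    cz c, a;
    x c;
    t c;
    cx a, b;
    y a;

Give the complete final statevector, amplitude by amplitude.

The final amplitudes are -sqrt(2)*I/2 on |100>, sqrt(2)*exp(3*I*pi/4)/2 on |101>, and 0 on every other basis state.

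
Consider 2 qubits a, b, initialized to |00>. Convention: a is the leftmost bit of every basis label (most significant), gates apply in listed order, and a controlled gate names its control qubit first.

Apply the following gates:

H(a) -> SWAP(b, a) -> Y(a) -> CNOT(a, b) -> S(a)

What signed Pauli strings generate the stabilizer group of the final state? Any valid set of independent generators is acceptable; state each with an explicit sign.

The final state is stabilized by the group generated by +IX, -ZI; other independent generating sets are equally valid.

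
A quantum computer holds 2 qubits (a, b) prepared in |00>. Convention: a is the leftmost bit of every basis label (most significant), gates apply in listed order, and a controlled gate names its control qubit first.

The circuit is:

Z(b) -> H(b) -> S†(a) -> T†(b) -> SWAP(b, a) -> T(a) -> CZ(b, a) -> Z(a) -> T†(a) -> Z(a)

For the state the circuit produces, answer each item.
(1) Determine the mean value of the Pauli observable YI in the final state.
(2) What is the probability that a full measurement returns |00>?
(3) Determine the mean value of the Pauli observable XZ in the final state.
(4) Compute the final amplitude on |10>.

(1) The expectation value of YI is -sqrt(2)/2.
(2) Outcome |00> occurs with probability 1/2.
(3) In the final state, XZ has expectation sqrt(2)/2.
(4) |10> carries amplitude -sqrt(2)*exp(3*I*pi/4)/2 in the final state.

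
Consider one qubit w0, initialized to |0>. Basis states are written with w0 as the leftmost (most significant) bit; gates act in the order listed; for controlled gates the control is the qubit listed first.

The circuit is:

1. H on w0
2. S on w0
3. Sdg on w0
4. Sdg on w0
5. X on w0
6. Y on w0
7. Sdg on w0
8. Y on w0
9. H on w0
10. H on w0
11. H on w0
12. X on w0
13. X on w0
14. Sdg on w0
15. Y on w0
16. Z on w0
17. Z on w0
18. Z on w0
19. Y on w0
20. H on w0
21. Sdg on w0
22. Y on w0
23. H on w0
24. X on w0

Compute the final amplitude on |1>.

|1> carries amplitude -1/2 + I/2 in the final state. Key observation: the block from step 9 through step 10 cancels to the identity and can be dropped.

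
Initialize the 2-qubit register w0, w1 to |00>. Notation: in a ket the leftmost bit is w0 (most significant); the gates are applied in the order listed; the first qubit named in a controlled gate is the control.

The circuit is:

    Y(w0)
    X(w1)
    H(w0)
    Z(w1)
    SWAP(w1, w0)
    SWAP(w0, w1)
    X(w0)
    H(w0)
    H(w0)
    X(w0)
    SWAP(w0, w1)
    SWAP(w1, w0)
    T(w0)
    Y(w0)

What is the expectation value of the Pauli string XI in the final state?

In the final state, XI has expectation sqrt(2)/2. Key observation: steps 5-12 multiply out to the identity, so the circuit reduces to the remaining gates.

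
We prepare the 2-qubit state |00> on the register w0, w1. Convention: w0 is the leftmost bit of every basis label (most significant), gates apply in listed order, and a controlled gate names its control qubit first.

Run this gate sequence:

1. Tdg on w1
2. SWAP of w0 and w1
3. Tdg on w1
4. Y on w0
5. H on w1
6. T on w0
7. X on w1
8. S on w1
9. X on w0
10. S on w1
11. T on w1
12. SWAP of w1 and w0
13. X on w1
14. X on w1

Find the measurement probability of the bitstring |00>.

A full measurement returns |00> with probability 1/2.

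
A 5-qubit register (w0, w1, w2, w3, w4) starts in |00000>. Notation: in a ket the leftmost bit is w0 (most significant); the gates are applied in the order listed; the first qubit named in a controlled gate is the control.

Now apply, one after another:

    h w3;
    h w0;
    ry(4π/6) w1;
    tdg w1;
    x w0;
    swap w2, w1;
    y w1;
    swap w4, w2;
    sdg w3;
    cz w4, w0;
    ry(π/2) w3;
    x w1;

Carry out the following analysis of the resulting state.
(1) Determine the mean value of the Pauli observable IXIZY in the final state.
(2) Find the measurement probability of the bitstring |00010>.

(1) In the final state, IXIZY has expectation 0.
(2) Outcome |00010> occurs with probability 1/16.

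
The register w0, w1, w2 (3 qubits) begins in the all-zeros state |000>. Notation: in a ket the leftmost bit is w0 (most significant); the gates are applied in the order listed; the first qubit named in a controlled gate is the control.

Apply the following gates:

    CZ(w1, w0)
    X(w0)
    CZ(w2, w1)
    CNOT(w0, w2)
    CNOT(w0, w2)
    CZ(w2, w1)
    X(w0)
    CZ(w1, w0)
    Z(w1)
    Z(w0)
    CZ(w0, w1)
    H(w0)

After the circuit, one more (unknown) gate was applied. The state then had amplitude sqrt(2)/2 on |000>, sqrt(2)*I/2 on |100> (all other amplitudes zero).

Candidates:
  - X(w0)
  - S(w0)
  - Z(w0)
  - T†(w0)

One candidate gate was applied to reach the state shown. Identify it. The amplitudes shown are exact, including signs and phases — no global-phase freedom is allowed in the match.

The applied gate was S(w0). Key observation: steps 1-8 multiply out to the identity, so the circuit reduces to the remaining gates.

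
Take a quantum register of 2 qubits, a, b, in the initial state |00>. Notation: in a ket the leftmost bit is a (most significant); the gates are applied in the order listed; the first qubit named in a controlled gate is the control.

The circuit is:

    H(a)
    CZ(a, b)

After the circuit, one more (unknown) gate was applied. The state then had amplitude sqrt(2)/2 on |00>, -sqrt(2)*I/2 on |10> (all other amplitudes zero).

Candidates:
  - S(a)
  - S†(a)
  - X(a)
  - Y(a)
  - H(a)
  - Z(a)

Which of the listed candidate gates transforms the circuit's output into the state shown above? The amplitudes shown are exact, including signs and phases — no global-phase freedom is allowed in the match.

The unique candidate consistent with the amplitudes is S†(a).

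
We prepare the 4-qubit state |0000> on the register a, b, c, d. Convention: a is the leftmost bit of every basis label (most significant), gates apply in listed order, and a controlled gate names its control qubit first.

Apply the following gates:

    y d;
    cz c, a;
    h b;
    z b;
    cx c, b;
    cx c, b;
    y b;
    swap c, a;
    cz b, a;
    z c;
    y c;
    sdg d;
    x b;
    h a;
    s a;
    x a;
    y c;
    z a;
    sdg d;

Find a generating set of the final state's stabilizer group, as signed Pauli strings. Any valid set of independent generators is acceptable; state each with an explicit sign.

The final state is stabilized by the group generated by +YIII, +IXII, +IIZI, -IIIZ; other independent generating sets are equally valid.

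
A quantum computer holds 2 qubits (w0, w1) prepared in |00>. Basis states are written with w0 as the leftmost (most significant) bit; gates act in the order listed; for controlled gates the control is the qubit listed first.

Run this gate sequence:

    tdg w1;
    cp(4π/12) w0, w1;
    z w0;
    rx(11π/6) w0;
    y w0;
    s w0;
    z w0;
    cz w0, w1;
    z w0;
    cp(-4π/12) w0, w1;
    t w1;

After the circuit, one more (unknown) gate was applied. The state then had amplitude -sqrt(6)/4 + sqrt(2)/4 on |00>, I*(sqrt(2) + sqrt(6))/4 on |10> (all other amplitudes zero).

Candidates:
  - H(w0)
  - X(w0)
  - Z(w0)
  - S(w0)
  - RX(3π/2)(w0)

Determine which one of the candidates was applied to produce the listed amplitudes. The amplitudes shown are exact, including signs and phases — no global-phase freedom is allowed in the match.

It was S(w0) that produced the state shown.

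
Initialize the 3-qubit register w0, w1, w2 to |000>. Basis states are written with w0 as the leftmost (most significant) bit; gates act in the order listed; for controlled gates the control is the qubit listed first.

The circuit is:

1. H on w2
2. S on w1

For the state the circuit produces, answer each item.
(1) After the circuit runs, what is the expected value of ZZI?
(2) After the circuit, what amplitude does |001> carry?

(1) In the final state, ZZI has expectation 1.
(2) The amplitude on |001> is sqrt(2)/2.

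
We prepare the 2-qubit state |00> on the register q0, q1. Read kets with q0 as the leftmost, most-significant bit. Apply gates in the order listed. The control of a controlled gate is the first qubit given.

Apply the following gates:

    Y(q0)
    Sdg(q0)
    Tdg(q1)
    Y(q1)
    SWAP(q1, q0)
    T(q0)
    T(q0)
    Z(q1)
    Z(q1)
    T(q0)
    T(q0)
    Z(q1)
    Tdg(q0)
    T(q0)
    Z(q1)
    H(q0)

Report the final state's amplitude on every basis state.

The final amplitudes are 0 on |00>, -sqrt(2)*I/2 on |01>, 0 on |10>, sqrt(2)*I/2 on |11>. Key observation: gates 12-15 undo each other exactly, leaving only the rest of the circuit to track.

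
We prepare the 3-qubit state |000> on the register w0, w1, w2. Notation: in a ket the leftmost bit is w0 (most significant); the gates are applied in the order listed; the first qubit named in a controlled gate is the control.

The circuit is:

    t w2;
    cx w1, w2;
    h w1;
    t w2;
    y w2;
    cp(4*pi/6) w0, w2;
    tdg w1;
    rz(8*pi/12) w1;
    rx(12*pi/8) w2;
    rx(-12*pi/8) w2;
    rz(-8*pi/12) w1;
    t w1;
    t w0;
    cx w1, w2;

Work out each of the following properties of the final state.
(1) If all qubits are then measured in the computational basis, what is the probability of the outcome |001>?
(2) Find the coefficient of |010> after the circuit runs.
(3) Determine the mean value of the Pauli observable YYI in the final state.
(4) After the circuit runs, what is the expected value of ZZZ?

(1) The probability of measuring |001> is 1/2. Key observation: steps 7-12 multiply out to the identity, so the circuit reduces to the remaining gates.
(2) The final state's coefficient on |010> equals sqrt(2)*I/2.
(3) In the final state, YYI has expectation 0.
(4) In the final state, ZZZ has expectation -1.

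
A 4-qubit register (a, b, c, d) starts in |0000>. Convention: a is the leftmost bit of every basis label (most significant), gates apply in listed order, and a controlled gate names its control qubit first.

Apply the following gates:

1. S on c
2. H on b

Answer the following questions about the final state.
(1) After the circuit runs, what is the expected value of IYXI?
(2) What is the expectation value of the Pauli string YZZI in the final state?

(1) In the final state, IYXI has expectation 0.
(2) The expectation value of YZZI is 0.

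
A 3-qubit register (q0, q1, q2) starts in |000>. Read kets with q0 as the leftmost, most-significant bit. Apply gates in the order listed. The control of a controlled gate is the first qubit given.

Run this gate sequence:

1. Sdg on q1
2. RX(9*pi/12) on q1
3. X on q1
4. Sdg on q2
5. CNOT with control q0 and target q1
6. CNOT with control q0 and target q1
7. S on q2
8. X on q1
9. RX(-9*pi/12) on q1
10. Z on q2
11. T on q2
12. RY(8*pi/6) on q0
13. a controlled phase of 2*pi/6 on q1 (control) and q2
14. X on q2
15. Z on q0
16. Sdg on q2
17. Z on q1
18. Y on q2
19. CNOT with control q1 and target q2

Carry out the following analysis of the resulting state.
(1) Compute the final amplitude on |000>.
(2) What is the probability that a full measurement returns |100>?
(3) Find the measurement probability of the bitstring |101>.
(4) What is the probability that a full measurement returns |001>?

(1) |000> carries amplitude 1/2 in the final state.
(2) Outcome |100> occurs with probability 3/4.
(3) The probability of measuring |101> is 0.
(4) A full measurement returns |001> with probability 0.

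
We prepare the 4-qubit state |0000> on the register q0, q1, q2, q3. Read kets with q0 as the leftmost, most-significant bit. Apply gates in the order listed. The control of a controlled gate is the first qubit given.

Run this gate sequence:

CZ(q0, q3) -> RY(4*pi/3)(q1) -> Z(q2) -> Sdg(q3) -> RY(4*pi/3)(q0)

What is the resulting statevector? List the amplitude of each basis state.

The resulting statevector has amplitude 1/4 on |0000>, -sqrt(3)/4 on |0100>, -sqrt(3)/4 on |1000>, 3/4 on |1100>, and 0 on every other basis state.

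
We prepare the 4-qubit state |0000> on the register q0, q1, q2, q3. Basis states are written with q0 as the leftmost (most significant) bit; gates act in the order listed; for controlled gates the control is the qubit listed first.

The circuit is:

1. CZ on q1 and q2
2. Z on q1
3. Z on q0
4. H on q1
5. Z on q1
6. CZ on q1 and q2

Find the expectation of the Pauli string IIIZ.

In the final state, IIIZ has expectation 1.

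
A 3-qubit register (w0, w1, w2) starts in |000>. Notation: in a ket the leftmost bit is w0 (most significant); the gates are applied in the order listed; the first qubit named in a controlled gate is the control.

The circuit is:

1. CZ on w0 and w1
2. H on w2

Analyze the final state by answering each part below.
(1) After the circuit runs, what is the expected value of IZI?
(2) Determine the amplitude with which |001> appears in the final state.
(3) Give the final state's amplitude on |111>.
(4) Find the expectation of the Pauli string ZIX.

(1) The observable IZI averages to 1.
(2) The amplitude on |001> is sqrt(2)/2.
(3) |111> carries amplitude 0 in the final state.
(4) The observable ZIX averages to 1.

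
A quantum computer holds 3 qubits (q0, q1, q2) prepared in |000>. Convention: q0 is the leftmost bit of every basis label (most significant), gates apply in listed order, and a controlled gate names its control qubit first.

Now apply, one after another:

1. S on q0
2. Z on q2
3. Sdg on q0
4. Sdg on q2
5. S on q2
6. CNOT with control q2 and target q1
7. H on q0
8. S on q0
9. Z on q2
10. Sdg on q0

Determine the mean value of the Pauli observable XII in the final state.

The expectation value of XII is 1.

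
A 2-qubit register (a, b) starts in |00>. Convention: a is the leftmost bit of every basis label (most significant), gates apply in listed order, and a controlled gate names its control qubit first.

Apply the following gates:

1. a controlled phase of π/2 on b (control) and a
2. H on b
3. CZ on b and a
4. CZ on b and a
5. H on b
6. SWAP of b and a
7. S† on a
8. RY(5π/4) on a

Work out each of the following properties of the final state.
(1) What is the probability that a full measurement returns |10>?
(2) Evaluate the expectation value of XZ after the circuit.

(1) The probability of measuring |10> is sqrt(2)/4 + 1/2. Key observation: gates 2-5 undo each other exactly, leaving only the rest of the circuit to track.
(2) The observable XZ averages to -sqrt(2)/2.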